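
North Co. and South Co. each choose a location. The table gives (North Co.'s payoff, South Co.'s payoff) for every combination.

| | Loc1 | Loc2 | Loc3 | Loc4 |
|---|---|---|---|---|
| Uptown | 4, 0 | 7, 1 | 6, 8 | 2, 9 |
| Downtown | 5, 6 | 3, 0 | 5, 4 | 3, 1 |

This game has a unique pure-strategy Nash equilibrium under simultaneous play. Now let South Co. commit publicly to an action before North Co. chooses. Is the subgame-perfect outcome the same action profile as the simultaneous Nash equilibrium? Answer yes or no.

no

Backward induction with South Co. moving first.
- Loc1: North Co. compares 4, 5 and picks Downtown; South Co. would get 6.
- Loc2: North Co. compares 7, 3 and picks Uptown; South Co. would get 1.
- Loc3: North Co. compares 6, 5 and picks Uptown; South Co. would get 8.
- Loc4: North Co. compares 2, 3 and picks Downtown; South Co. would get 1.
Maximizing over 6, 1, 8, 1, South Co. chooses Loc3. Subgame-perfect outcome: (Uptown, Loc3) with payoffs (6, 8).
For the simultaneous game, intersect best replies.
North Co.'s best replies: Loc1→Downtown; Loc2→Uptown; Loc3→Uptown; Loc4→Downtown.
South Co.'s best replies: Uptown→Loc4; Downtown→Loc1.
Only (Downtown, Loc1) has each player best-responding; Nash payoffs (5, 6).
Sequential outcome (Uptown, Loc3) differs from the Nash profile (Downtown, Loc1).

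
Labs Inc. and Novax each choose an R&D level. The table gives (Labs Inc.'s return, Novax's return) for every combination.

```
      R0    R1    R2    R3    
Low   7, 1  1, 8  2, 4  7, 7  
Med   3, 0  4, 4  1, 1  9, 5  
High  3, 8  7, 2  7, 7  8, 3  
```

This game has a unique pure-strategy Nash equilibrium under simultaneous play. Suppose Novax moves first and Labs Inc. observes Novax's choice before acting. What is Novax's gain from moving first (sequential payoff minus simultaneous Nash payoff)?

2

Labs Inc. best-responds to each possible Novax move:
- R0 → Labs Inc. plays Low (best of 7, 3, 3); Novax gets 1.
- R1 → Labs Inc. plays High (best of 1, 4, 7); Novax gets 2.
- R2 → Labs Inc. plays High (best of 2, 1, 7); Novax gets 7.
- R3 → Labs Inc. plays Med (best of 7, 9, 8); Novax gets 5.
Among 1, 2, 7, 5, the best is 7 at R2. Subgame-perfect outcome: (High, R2) with payoffs (7, 7).
For the simultaneous game, intersect best replies.
Labs Inc.'s best replies: R0→Low; R1→High; R2→High; R3→Med.
Novax's best replies: Low→R1; Med→R3; High→R0.
The unique mutual best reply is (Med, R3), giving (9, 5).
Novax's commitment gain: 7 − 5 = 2.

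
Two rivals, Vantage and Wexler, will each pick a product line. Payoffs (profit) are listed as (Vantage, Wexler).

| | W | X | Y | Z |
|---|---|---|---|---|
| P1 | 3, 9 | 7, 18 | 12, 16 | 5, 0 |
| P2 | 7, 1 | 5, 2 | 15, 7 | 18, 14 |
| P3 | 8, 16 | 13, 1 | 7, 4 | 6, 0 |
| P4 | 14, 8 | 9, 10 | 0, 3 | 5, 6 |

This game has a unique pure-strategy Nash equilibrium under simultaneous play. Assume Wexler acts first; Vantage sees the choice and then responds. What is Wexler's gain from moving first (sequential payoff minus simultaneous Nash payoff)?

0

Solve by backward induction (Wexler leads).
- W: Vantage compares 3, 7, 8, 14 and picks P4; Wexler would get 8.
- X: Vantage compares 7, 5, 13, 9 and picks P3; Wexler would get 1.
- Y: Vantage compares 12, 15, 7, 0 and picks P2; Wexler would get 7.
- Z: Vantage compares 5, 18, 6, 5 and picks P2; Wexler would get 14.
Among 8, 1, 7, 14, the best is 14 at Z. Subgame-perfect outcome: (P2, Z) with payoffs (18, 14).
Under simultaneous play:
Vantage's best replies: W→P4; X→P3; Y→P2; Z→P2.
Wexler's best replies: P1→X; P2→Z; P3→W; P4→X.
The unique mutual best reply is (P2, Z), giving (18, 14).
Wexler's commitment gain: 14 − 14 = 0.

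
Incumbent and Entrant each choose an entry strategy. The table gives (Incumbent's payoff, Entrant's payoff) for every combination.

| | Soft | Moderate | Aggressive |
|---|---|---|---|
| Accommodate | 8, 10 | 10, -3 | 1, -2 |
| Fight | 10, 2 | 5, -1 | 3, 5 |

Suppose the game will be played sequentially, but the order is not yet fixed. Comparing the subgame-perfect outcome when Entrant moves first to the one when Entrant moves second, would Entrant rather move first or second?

If Incumbent leads: Entrant's best replies are Accommodate→Soft, Fight→Aggressive; Incumbent's induced payoffs 8, 3; outcome (Accommodate, Soft), payoffs (8, 10).
If Entrant leads: Incumbent's best replies are Soft→Fight, Moderate→Accommodate, Aggressive→Fight; Entrant's induced payoffs 2, -3, 5; outcome (Fight, Aggressive), payoffs (3, 5).
Entrant gets 5 moving first and 10 moving second, so Entrant prefers to move second.

second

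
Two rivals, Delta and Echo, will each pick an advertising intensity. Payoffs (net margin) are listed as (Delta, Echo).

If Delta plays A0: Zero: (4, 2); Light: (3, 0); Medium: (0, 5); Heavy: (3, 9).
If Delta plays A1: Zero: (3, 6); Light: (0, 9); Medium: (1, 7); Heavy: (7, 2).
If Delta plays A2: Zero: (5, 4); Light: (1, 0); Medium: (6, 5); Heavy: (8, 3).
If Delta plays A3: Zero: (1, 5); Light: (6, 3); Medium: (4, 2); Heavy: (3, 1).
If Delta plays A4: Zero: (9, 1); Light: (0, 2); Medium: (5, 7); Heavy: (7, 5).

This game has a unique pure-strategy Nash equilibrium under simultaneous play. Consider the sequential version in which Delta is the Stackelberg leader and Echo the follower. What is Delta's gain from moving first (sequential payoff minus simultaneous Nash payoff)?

0

Echo best-responds to each possible Delta move:
- A0: BR = Heavy, leader payoff 3.
- A1: BR = Light, leader payoff 0.
- A2: BR = Medium, leader payoff 6.
- A3: BR = Zero, leader payoff 1.
- A4: BR = Medium, leader payoff 5.
Delta's induced payoffs are 3, 0, 6, 1, 5, so Delta commits to A2. Subgame-perfect outcome: (A2, Medium) with payoffs (6, 5).
For the simultaneous game, intersect best replies.
Delta's best replies: Zero→A4; Light→A3; Medium→A2; Heavy→A2.
Echo's best replies: A0→Heavy; A1→Light; A2→Medium; A3→Zero; A4→Medium.
The unique mutual best reply is (A2, Medium), giving (6, 5).
Delta's commitment gain: 6 − 6 = 0.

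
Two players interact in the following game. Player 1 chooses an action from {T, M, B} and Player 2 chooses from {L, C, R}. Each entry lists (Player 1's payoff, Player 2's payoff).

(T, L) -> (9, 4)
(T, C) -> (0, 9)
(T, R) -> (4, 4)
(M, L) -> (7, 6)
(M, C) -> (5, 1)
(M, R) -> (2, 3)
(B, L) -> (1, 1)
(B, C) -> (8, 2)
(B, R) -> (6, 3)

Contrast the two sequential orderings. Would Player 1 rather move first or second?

If Player 1 leads: Player 2's best replies are T→C, M→L, B→R; Player 1's induced payoffs 0, 7, 6; outcome (M, L), payoffs (7, 6).
If Player 2 leads: Player 1's best replies are L→T, C→B, R→B; Player 2's induced payoffs 4, 2, 3; outcome (T, L), payoffs (9, 4).
Player 1 gets 7 moving first and 9 moving second, so Player 1 prefers to move second.

second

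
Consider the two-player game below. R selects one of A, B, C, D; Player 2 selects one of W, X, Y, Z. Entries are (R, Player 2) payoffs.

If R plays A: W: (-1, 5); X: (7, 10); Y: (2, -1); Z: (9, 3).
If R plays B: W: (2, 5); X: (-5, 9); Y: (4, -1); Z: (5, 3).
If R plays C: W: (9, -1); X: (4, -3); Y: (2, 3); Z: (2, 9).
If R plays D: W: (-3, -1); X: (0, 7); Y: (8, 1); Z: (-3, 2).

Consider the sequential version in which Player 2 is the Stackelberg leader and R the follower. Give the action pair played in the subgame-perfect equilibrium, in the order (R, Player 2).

(A, X)

R best-responds to each possible Player 2 move:
- W → R plays C (best of -1, 2, 9, -3); Player 2 gets -1.
- X → R plays A (best of 7, -5, 4, 0); Player 2 gets 10.
- Y → R plays D (best of 2, 4, 2, 8); Player 2 gets 1.
- Z → R plays A (best of 9, 5, 2, -3); Player 2 gets 3.
Among -1, 10, 1, 3, the best is 10 at X. Subgame-perfect outcome: (A, X) with payoffs (7, 10).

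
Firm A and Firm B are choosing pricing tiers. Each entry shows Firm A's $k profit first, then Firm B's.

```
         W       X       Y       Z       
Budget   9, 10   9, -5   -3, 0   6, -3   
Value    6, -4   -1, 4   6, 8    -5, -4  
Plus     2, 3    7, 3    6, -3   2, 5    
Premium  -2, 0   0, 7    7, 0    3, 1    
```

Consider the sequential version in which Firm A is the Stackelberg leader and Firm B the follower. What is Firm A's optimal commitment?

Budget

Work backward from Firm B's decision.
- Budget: Firm B compares 10, -5, 0, -3 and picks W; Firm A would get 9.
- Value: Firm B compares -4, 4, 8, -4 and picks Y; Firm A would get 6.
- Plus: Firm B compares 3, 3, -3, 5 and picks Z; Firm A would get 2.
- Premium: Firm B compares 0, 7, 0, 1 and picks X; Firm A would get 0.
Maximizing over 9, 6, 2, 0, Firm A chooses Budget. Subgame-perfect outcome: (Budget, W) with payoffs (9, 10).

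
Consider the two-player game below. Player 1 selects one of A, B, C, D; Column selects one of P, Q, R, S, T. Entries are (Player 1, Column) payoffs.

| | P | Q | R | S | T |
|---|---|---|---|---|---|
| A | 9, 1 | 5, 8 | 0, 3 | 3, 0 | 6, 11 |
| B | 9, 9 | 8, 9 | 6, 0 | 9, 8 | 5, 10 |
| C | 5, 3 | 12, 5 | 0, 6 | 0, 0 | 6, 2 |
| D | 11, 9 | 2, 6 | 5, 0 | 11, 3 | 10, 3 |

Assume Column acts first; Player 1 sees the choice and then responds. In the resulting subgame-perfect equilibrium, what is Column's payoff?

Work backward from Player 1's decision.
- P: BR = D, leader payoff 9.
- Q: BR = C, leader payoff 5.
- R: BR = B, leader payoff 0.
- S: BR = D, leader payoff 3.
- T: BR = D, leader payoff 3.
Among 9, 5, 0, 3, 3, the best is 9 at P. Subgame-perfect outcome: (D, P) with payoffs (11, 9).

9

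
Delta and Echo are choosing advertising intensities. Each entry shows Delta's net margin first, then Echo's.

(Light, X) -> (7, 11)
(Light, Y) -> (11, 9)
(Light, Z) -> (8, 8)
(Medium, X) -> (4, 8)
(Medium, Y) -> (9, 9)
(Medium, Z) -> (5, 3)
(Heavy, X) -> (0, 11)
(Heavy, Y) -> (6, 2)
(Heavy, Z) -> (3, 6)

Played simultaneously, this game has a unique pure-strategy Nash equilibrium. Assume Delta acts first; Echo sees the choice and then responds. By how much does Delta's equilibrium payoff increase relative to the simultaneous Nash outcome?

Echo best-responds to each possible Delta move:
- Light → Echo plays X (best of 11, 9, 8); Delta gets 7.
- Medium → Echo plays Y (best of 8, 9, 3); Delta gets 9.
- Heavy → Echo plays X (best of 11, 2, 6); Delta gets 0.
Delta's induced payoffs are 7, 9, 0, so Delta commits to Medium. Subgame-perfect outcome: (Medium, Y) with payoffs (9, 9).
Under simultaneous play:
Delta's best replies: X→Light; Y→Light; Z→Light.
Echo's best replies: Light→X; Medium→Y; Heavy→X.
Only (Light, X) has each player best-responding; Nash payoffs (7, 11).
Delta's commitment gain: 9 − 7 = 2.

2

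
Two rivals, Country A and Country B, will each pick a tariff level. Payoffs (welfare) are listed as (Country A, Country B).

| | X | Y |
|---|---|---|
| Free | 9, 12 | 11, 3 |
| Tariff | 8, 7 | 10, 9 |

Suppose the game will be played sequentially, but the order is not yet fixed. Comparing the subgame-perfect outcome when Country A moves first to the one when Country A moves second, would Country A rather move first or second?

If Country A leads: Country B's best replies are Free→X, Tariff→Y; Country A's induced payoffs 9, 10; outcome (Tariff, Y), payoffs (10, 9).
If Country B leads: Country A's best replies are X→Free, Y→Free; Country B's induced payoffs 12, 3; outcome (Free, X), payoffs (9, 12).
Country A gets 10 moving first and 9 moving second, so Country A prefers to move first.

first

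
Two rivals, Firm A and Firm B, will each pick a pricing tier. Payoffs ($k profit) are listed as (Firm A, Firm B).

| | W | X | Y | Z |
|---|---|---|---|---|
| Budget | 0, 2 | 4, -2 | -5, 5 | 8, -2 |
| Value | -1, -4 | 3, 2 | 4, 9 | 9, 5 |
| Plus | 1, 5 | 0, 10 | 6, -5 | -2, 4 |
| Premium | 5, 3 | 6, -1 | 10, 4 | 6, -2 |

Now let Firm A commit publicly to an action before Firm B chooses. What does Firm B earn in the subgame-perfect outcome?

Firm B best-responds to each possible Firm A move:
- Budget → Firm B plays Y (best of 2, -2, 5, -2); Firm A gets -5.
- Value → Firm B plays Y (best of -4, 2, 9, 5); Firm A gets 4.
- Plus → Firm B plays X (best of 5, 10, -5, 4); Firm A gets 0.
- Premium → Firm B plays Y (best of 3, -1, 4, -2); Firm A gets 10.
Firm A's induced payoffs are -5, 4, 0, 10, so Firm A commits to Premium. Subgame-perfect outcome: (Premium, Y) with payoffs (10, 4).

4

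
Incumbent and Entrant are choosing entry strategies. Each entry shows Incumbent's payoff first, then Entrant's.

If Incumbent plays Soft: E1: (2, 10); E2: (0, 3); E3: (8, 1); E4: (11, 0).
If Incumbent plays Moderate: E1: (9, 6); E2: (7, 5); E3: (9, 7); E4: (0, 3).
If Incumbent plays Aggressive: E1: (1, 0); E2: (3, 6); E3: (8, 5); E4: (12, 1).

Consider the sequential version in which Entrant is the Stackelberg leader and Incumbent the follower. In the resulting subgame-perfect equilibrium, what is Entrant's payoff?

7

Incumbent best-responds to each possible Entrant move:
- E1: BR = Moderate, leader payoff 6.
- E2: BR = Moderate, leader payoff 5.
- E3: BR = Moderate, leader payoff 7.
- E4: BR = Aggressive, leader payoff 1.
Entrant's induced payoffs are 6, 5, 7, 1, so Entrant commits to E3. Subgame-perfect outcome: (Moderate, E3) with payoffs (9, 7).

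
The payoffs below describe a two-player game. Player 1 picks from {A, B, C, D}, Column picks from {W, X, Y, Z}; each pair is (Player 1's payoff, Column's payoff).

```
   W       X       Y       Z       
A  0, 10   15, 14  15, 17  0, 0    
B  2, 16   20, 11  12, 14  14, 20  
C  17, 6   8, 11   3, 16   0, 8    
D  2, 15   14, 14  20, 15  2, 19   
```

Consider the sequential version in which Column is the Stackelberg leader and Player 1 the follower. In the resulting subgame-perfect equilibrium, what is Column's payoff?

20

Work backward from Player 1's decision.
- W: Player 1 compares 0, 2, 17, 2 and picks C; Column would get 6.
- X: Player 1 compares 15, 20, 8, 14 and picks B; Column would get 11.
- Y: Player 1 compares 15, 12, 3, 20 and picks D; Column would get 15.
- Z: Player 1 compares 0, 14, 0, 2 and picks B; Column would get 20.
Maximizing over 6, 11, 15, 20, Column chooses Z. Subgame-perfect outcome: (B, Z) with payoffs (14, 20).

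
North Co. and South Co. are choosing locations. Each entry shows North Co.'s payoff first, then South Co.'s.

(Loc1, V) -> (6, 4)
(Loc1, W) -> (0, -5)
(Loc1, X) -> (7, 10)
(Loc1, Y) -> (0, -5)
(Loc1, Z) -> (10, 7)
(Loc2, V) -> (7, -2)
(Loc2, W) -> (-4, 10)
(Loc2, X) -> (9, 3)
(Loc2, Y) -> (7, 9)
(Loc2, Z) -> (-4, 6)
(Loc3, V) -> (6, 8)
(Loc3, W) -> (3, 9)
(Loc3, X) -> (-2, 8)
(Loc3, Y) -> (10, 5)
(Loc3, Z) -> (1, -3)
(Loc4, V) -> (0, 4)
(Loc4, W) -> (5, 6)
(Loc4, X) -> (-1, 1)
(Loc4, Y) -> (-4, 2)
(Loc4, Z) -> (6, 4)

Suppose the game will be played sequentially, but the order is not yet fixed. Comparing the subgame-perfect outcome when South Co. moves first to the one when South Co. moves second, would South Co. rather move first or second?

If North Co. leads: South Co.'s best replies are Loc1→X, Loc2→W, Loc3→W, Loc4→W; North Co.'s induced payoffs 7, -4, 3, 5; outcome (Loc1, X), payoffs (7, 10).
If South Co. leads: North Co.'s best replies are V→Loc2, W→Loc4, X→Loc2, Y→Loc3, Z→Loc1; South Co.'s induced payoffs -2, 6, 3, 5, 7; outcome (Loc1, Z), payoffs (10, 7).
South Co. gets 7 moving first and 10 moving second, so South Co. prefers to move second.

second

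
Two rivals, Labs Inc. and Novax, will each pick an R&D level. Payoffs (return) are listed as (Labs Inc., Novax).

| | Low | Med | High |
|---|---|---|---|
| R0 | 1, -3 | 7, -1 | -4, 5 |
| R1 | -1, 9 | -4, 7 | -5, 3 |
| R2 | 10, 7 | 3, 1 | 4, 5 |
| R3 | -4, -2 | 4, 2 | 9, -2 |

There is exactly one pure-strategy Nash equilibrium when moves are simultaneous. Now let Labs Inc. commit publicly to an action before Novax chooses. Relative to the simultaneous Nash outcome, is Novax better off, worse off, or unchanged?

Backward induction with Labs Inc. moving first.
- R0: Novax compares -3, -1, 5 and picks High; Labs Inc. would get -4.
- R1: Novax compares 9, 7, 3 and picks Low; Labs Inc. would get -1.
- R2: Novax compares 7, 1, 5 and picks Low; Labs Inc. would get 10.
- R3: Novax compares -2, 2, -2 and picks Med; Labs Inc. would get 4.
Labs Inc.'s induced payoffs are -4, -1, 10, 4, so Labs Inc. commits to R2. Subgame-perfect outcome: (R2, Low) with payoffs (10, 7).
Now find the simultaneous Nash equilibrium.
Labs Inc.'s best replies: Low→R2; Med→R0; High→R3.
Novax's best replies: R0→High; R1→Low; R2→Low; R3→Med.
Only (R2, Low) has each player best-responding; Nash payoffs (10, 7).
Novax earns 7 sequentially versus 7 at the Nash outcome: unchanged.

unchanged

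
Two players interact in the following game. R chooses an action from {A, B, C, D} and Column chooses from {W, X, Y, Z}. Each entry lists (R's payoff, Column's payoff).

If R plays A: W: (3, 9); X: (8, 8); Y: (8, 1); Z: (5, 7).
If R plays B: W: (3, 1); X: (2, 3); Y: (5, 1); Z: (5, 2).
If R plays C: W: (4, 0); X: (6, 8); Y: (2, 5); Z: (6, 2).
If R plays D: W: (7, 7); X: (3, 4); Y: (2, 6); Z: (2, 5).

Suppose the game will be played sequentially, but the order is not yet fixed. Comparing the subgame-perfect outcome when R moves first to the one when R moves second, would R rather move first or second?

If R leads: Column's best replies are A→W, B→X, C→X, D→W; R's induced payoffs 3, 2, 6, 7; outcome (D, W), payoffs (7, 7).
If Column leads: R's best replies are W→D, X→A, Y→A, Z→C; Column's induced payoffs 7, 8, 1, 2; outcome (A, X), payoffs (8, 8).
R gets 7 moving first and 8 moving second, so R prefers to move second.

second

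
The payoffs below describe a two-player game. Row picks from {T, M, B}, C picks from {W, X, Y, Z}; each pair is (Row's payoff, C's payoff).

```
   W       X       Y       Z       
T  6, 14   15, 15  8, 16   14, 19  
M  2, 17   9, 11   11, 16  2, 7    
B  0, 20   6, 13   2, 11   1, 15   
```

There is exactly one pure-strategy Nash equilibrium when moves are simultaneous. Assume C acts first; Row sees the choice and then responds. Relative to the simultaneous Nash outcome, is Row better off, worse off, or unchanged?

Work backward from Row's decision.
- W → Row plays T (best of 6, 2, 0); C gets 14.
- X → Row plays T (best of 15, 9, 6); C gets 15.
- Y → Row plays M (best of 8, 11, 2); C gets 16.
- Z → Row plays T (best of 14, 2, 1); C gets 19.
C's induced payoffs are 14, 15, 16, 19, so C commits to Z. Subgame-perfect outcome: (T, Z) with payoffs (14, 19).
Under simultaneous play:
Row's best replies: W→T; X→T; Y→M; Z→T.
C's best replies: T→Z; M→W; B→W.
The unique mutual best reply is (T, Z), giving (14, 19).
Row earns 14 sequentially versus 14 at the Nash outcome: unchanged.

unchanged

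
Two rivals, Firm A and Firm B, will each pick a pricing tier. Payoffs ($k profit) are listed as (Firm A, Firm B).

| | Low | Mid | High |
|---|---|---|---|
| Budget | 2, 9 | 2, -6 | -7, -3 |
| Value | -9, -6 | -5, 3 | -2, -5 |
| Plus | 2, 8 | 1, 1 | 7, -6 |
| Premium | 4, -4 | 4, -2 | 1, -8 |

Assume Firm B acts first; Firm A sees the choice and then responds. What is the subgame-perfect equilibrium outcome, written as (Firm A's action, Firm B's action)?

Backward induction with Firm B moving first.
- Low → Firm A plays Premium (best of 2, -9, 2, 4); Firm B gets -4.
- Mid → Firm A plays Premium (best of 2, -5, 1, 4); Firm B gets -2.
- High → Firm A plays Plus (best of -7, -2, 7, 1); Firm B gets -6.
Among -4, -2, -6, the best is -2 at Mid. Subgame-perfect outcome: (Premium, Mid) with payoffs (4, -2).

(Premium, Mid)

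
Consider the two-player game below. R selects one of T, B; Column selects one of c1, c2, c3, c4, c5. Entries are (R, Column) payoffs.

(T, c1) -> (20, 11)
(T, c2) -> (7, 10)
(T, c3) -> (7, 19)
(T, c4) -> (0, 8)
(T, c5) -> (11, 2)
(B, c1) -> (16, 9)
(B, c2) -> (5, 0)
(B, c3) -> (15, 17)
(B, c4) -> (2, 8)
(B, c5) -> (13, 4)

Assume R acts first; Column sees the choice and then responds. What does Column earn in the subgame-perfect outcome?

17

Column best-responds to each possible R move:
- T: BR = c3, leader payoff 7.
- B: BR = c3, leader payoff 15.
Maximizing over 7, 15, R chooses B. Subgame-perfect outcome: (B, c3) with payoffs (15, 17).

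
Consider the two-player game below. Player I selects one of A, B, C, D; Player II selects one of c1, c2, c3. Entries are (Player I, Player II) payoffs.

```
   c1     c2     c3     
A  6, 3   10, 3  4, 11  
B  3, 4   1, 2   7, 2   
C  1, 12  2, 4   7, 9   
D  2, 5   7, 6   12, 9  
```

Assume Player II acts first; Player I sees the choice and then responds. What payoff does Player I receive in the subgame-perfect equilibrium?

Player I best-responds to each possible Player II move:
- c1: Player I compares 6, 3, 1, 2 and picks A; Player II would get 3.
- c2: Player I compares 10, 1, 2, 7 and picks A; Player II would get 3.
- c3: Player I compares 4, 7, 7, 12 and picks D; Player II would get 9.
Maximizing over 3, 3, 9, Player II chooses c3. Subgame-perfect outcome: (D, c3) with payoffs (12, 9).

12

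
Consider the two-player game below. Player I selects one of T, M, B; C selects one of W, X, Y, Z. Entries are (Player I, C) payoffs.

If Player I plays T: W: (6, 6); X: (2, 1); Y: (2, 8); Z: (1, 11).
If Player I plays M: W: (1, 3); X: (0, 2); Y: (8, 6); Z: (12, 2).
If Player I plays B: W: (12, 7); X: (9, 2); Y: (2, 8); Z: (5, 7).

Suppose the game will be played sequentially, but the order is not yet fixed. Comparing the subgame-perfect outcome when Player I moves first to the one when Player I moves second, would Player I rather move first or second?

If Player I leads: C's best replies are T→Z, M→Y, B→Y; Player I's induced payoffs 1, 8, 2; outcome (M, Y), payoffs (8, 6).
If C leads: Player I's best replies are W→B, X→B, Y→M, Z→M; C's induced payoffs 7, 2, 6, 2; outcome (B, W), payoffs (12, 7).
Player I gets 8 moving first and 12 moving second, so Player I prefers to move second.

second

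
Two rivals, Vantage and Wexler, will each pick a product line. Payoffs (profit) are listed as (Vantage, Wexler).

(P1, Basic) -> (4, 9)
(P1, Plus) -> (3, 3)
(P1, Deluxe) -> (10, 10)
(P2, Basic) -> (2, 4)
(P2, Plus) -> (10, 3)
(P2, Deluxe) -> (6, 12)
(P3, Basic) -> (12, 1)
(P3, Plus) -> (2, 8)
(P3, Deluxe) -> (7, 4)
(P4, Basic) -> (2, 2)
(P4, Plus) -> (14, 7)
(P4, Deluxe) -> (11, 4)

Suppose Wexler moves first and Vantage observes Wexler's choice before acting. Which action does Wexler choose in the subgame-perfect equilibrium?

Backward induction with Wexler moving first.
- Basic → Vantage plays P3 (best of 4, 2, 12, 2); Wexler gets 1.
- Plus → Vantage plays P4 (best of 3, 10, 2, 14); Wexler gets 7.
- Deluxe → Vantage plays P4 (best of 10, 6, 7, 11); Wexler gets 4.
Among 1, 7, 4, the best is 7 at Plus. Subgame-perfect outcome: (P4, Plus) with payoffs (14, 7).

Plus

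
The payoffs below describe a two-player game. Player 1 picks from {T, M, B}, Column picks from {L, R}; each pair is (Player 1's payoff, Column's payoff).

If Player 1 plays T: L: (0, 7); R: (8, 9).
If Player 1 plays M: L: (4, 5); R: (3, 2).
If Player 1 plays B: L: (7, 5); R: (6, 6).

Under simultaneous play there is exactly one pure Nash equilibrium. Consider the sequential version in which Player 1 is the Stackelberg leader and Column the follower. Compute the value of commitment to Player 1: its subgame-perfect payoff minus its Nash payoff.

0

Solve by backward induction (Player 1 leads).
- T → Column plays R (best of 7, 9); Player 1 gets 8.
- M → Column plays L (best of 5, 2); Player 1 gets 4.
- B → Column plays R (best of 5, 6); Player 1 gets 6.
Player 1's induced payoffs are 8, 4, 6, so Player 1 commits to T. Subgame-perfect outcome: (T, R) with payoffs (8, 9).
Now find the simultaneous Nash equilibrium.
Player 1's best replies: L→B; R→T.
Column's best replies: T→R; M→L; B→R.
Only (T, R) has each player best-responding; Nash payoffs (8, 9).
Player 1's commitment gain: 8 − 8 = 0.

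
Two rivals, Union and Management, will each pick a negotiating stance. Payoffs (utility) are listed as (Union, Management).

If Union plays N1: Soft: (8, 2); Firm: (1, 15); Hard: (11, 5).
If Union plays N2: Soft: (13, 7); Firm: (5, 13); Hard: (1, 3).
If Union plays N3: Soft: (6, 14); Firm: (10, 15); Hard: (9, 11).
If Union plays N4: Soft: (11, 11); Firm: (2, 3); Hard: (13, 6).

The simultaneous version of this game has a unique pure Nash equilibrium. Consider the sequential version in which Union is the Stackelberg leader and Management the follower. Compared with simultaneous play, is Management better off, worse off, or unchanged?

worse off

Backward induction with Union moving first.
- N1 → Management plays Firm (best of 2, 15, 5); Union gets 1.
- N2 → Management plays Firm (best of 7, 13, 3); Union gets 5.
- N3 → Management plays Firm (best of 14, 15, 11); Union gets 10.
- N4 → Management plays Soft (best of 11, 3, 6); Union gets 11.
Maximizing over 1, 5, 10, 11, Union chooses N4. Subgame-perfect outcome: (N4, Soft) with payoffs (11, 11).
Now find the simultaneous Nash equilibrium.
Union's best replies: Soft→N2; Firm→N3; Hard→N4.
Management's best replies: N1→Firm; N2→Firm; N3→Firm; N4→Soft.
Only (N3, Firm) has each player best-responding; Nash payoffs (10, 15).
Management earns 11 sequentially versus 15 at the Nash outcome: worse off.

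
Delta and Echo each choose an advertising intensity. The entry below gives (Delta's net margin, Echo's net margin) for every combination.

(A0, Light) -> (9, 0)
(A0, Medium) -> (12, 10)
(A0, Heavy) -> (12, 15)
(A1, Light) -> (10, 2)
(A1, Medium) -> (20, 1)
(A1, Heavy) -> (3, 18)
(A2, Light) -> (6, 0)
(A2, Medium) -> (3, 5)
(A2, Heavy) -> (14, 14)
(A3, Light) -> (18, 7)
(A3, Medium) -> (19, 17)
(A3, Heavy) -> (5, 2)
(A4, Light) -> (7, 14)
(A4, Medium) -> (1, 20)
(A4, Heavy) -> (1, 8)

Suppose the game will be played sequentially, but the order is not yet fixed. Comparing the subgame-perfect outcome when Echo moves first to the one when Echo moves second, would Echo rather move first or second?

If Delta leads: Echo's best replies are A0→Heavy, A1→Heavy, A2→Heavy, A3→Medium, A4→Medium; Delta's induced payoffs 12, 3, 14, 19, 1; outcome (A3, Medium), payoffs (19, 17).
If Echo leads: Delta's best replies are Light→A3, Medium→A1, Heavy→A2; Echo's induced payoffs 7, 1, 14; outcome (A2, Heavy), payoffs (14, 14).
Echo gets 14 moving first and 17 moving second, so Echo prefers to move second.

second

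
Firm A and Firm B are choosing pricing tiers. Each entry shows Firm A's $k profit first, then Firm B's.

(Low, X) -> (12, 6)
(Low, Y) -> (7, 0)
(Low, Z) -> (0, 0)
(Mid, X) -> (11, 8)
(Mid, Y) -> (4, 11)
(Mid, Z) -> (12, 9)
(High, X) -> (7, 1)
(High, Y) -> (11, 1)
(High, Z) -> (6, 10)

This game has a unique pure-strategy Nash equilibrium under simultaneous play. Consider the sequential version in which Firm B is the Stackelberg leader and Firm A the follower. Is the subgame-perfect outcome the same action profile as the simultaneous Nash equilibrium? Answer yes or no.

no

Backward induction with Firm B moving first.
- X: Firm A compares 12, 11, 7 and picks Low; Firm B would get 6.
- Y: Firm A compares 7, 4, 11 and picks High; Firm B would get 1.
- Z: Firm A compares 0, 12, 6 and picks Mid; Firm B would get 9.
Firm B's induced payoffs are 6, 1, 9, so Firm B commits to Z. Subgame-perfect outcome: (Mid, Z) with payoffs (12, 9).
Now find the simultaneous Nash equilibrium.
Firm A's best replies: X→Low; Y→High; Z→Mid.
Firm B's best replies: Low→X; Mid→Y; High→Z.
Only (Low, X) has each player best-responding; Nash payoffs (12, 6).
Sequential outcome (Mid, Z) differs from the Nash profile (Low, X).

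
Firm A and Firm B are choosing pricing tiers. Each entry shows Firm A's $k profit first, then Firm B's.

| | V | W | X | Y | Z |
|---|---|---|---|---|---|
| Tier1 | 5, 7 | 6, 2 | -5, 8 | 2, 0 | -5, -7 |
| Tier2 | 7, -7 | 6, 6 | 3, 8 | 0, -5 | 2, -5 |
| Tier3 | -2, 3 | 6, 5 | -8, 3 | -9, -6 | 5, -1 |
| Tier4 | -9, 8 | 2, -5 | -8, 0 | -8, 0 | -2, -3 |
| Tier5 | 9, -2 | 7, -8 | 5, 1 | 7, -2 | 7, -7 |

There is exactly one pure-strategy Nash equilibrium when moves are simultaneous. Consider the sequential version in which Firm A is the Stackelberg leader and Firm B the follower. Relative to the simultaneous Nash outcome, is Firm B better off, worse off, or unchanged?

Firm B best-responds to each possible Firm A move:
- Tier1 → Firm B plays X (best of 7, 2, 8, 0, -7); Firm A gets -5.
- Tier2 → Firm B plays X (best of -7, 6, 8, -5, -5); Firm A gets 3.
- Tier3 → Firm B plays W (best of 3, 5, 3, -6, -1); Firm A gets 6.
- Tier4 → Firm B plays V (best of 8, -5, 0, 0, -3); Firm A gets -9.
- Tier5 → Firm B plays X (best of -2, -8, 1, -2, -7); Firm A gets 5.
Among -5, 3, 6, -9, 5, the best is 6 at Tier3. Subgame-perfect outcome: (Tier3, W) with payoffs (6, 5).
Now find the simultaneous Nash equilibrium.
Firm A's best replies: V→Tier5; W→Tier5; X→Tier5; Y→Tier5; Z→Tier5.
Firm B's best replies: Tier1→X; Tier2→X; Tier3→W; Tier4→V; Tier5→X.
Only (Tier5, X) has each player best-responding; Nash payoffs (5, 1).
Firm B earns 5 sequentially versus 1 at the Nash outcome: better off.

better off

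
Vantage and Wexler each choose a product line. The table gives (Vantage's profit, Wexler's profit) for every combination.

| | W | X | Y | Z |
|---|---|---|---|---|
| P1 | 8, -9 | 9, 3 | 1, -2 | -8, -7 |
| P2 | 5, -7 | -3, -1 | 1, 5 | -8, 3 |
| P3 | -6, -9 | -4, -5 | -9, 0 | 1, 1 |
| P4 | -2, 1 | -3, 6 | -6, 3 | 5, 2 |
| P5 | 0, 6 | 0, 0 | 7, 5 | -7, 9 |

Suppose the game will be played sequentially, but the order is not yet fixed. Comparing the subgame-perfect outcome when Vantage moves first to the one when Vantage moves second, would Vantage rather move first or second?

If Vantage leads: Wexler's best replies are P1→X, P2→Y, P3→Z, P4→X, P5→Z; Vantage's induced payoffs 9, 1, 1, -3, -7; outcome (P1, X), payoffs (9, 3).
If Wexler leads: Vantage's best replies are W→P1, X→P1, Y→P5, Z→P4; Wexler's induced payoffs -9, 3, 5, 2; outcome (P5, Y), payoffs (7, 5).
Vantage gets 9 moving first and 7 moving second, so Vantage prefers to move first.

first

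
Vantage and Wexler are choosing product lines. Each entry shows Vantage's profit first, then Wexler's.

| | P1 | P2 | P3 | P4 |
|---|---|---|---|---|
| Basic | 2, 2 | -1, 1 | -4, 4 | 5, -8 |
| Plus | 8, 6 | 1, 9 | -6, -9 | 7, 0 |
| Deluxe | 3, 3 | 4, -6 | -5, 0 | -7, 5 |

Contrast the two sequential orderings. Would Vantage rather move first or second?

If Vantage leads: Wexler's best replies are Basic→P3, Plus→P2, Deluxe→P4; Vantage's induced payoffs -4, 1, -7; outcome (Plus, P2), payoffs (1, 9).
If Wexler leads: Vantage's best replies are P1→Plus, P2→Deluxe, P3→Basic, P4→Plus; Wexler's induced payoffs 6, -6, 4, 0; outcome (Plus, P1), payoffs (8, 6).
Vantage gets 1 moving first and 8 moving second, so Vantage prefers to move second.

second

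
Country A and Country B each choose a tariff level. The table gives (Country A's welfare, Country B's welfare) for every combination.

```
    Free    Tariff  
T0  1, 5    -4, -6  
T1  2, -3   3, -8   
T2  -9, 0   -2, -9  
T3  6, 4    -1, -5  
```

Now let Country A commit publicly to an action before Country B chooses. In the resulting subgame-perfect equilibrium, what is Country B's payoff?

4

Work backward from Country B's decision.
- T0: BR = Free, leader payoff 1.
- T1: BR = Free, leader payoff 2.
- T2: BR = Free, leader payoff -9.
- T3: BR = Free, leader payoff 6.
Maximizing over 1, 2, -9, 6, Country A chooses T3. Subgame-perfect outcome: (T3, Free) with payoffs (6, 4).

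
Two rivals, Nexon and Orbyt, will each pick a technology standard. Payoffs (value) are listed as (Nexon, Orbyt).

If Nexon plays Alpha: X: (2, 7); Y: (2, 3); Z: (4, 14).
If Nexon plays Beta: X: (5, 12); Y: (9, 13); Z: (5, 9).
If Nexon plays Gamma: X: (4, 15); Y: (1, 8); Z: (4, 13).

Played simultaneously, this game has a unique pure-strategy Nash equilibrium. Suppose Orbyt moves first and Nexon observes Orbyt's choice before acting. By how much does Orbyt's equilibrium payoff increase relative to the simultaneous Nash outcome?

0

Nexon best-responds to each possible Orbyt move:
- X: BR = Beta, leader payoff 12.
- Y: BR = Beta, leader payoff 13.
- Z: BR = Beta, leader payoff 9.
Orbyt's induced payoffs are 12, 13, 9, so Orbyt commits to Y. Subgame-perfect outcome: (Beta, Y) with payoffs (9, 13).
For the simultaneous game, intersect best replies.
Nexon's best replies: X→Beta; Y→Beta; Z→Beta.
Orbyt's best replies: Alpha→Z; Beta→Y; Gamma→X.
The unique mutual best reply is (Beta, Y), giving (9, 13).
Orbyt's commitment gain: 13 − 13 = 0.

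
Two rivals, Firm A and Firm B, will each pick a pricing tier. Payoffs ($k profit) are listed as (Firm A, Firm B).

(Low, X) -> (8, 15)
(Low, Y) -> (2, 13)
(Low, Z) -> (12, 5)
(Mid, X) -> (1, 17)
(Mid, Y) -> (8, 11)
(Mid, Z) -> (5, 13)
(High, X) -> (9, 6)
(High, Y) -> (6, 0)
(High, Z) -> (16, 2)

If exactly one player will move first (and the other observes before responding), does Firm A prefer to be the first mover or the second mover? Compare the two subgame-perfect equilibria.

If Firm A leads: Firm B's best replies are Low→X, Mid→X, High→X; Firm A's induced payoffs 8, 1, 9; outcome (High, X), payoffs (9, 6).
If Firm B leads: Firm A's best replies are X→High, Y→Mid, Z→High; Firm B's induced payoffs 6, 11, 2; outcome (Mid, Y), payoffs (8, 11).
Firm A gets 9 moving first and 8 moving second, so Firm A prefers to move first.

first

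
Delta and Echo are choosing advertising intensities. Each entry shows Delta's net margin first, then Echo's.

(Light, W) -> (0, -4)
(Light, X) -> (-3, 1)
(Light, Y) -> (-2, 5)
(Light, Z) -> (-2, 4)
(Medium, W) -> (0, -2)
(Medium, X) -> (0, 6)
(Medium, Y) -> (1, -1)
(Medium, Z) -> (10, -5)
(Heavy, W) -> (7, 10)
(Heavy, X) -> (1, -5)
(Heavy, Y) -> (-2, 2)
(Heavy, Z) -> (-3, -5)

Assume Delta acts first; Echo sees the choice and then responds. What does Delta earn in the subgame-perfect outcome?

7

Backward induction with Delta moving first.
- Light: Echo compares -4, 1, 5, 4 and picks Y; Delta would get -2.
- Medium: Echo compares -2, 6, -1, -5 and picks X; Delta would get 0.
- Heavy: Echo compares 10, -5, 2, -5 and picks W; Delta would get 7.
Maximizing over -2, 0, 7, Delta chooses Heavy. Subgame-perfect outcome: (Heavy, W) with payoffs (7, 10).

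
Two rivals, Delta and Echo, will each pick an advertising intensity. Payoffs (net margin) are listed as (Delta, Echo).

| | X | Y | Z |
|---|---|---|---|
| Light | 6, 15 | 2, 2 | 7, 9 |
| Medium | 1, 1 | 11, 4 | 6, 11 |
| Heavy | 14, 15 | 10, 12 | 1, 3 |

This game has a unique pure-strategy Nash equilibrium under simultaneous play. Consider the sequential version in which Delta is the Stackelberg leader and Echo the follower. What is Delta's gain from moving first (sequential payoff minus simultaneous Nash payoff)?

0

Backward induction with Delta moving first.
- Light: BR = X, leader payoff 6.
- Medium: BR = Z, leader payoff 6.
- Heavy: BR = X, leader payoff 14.
Among 6, 6, 14, the best is 14 at Heavy. Subgame-perfect outcome: (Heavy, X) with payoffs (14, 15).
Now find the simultaneous Nash equilibrium.
Delta's best replies: X→Heavy; Y→Medium; Z→Light.
Echo's best replies: Light→X; Medium→Z; Heavy→X.
The unique mutual best reply is (Heavy, X), giving (14, 15).
Delta's commitment gain: 14 − 14 = 0.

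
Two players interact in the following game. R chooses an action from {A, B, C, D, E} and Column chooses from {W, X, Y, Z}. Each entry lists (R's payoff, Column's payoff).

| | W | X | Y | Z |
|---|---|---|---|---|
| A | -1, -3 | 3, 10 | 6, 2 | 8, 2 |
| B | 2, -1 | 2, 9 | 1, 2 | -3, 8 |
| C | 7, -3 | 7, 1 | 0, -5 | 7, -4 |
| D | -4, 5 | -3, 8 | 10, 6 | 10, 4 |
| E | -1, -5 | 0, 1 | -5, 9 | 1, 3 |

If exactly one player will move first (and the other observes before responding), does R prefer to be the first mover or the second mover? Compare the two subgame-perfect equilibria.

second

If R leads: Column's best replies are A→X, B→X, C→X, D→X, E→Y; R's induced payoffs 3, 2, 7, -3, -5; outcome (C, X), payoffs (7, 1).
If Column leads: R's best replies are W→C, X→C, Y→D, Z→D; Column's induced payoffs -3, 1, 6, 4; outcome (D, Y), payoffs (10, 6).
R gets 7 moving first and 10 moving second, so R prefers to move second.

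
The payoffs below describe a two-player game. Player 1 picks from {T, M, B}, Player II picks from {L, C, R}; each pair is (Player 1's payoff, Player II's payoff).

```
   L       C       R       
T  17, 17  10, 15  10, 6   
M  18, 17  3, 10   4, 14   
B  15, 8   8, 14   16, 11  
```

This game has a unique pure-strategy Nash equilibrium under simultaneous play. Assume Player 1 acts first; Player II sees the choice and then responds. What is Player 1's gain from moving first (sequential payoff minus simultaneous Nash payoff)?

Player II best-responds to each possible Player 1 move:
- T → Player II plays L (best of 17, 15, 6); Player 1 gets 17.
- M → Player II plays L (best of 17, 10, 14); Player 1 gets 18.
- B → Player II plays C (best of 8, 14, 11); Player 1 gets 8.
Maximizing over 17, 18, 8, Player 1 chooses M. Subgame-perfect outcome: (M, L) with payoffs (18, 17).
For the simultaneous game, intersect best replies.
Player 1's best replies: L→M; C→T; R→B.
Player II's best replies: T→L; M→L; B→C.
The unique mutual best reply is (M, L), giving (18, 17).
Player 1's commitment gain: 18 − 18 = 0.

0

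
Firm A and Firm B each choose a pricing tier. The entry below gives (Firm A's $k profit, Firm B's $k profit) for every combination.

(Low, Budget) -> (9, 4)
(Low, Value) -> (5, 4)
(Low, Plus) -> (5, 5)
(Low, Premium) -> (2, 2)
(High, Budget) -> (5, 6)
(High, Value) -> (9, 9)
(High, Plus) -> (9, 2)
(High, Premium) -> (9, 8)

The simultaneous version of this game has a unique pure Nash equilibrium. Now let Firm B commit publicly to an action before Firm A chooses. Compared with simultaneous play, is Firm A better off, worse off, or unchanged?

Firm A best-responds to each possible Firm B move:
- Budget → Firm A plays Low (best of 9, 5); Firm B gets 4.
- Value → Firm A plays High (best of 5, 9); Firm B gets 9.
- Plus → Firm A plays High (best of 5, 9); Firm B gets 2.
- Premium → Firm A plays High (best of 2, 9); Firm B gets 8.
Among 4, 9, 2, 8, the best is 9 at Value. Subgame-perfect outcome: (High, Value) with payoffs (9, 9).
Now find the simultaneous Nash equilibrium.
Firm A's best replies: Budget→Low; Value→High; Plus→High; Premium→High.
Firm B's best replies: Low→Plus; High→Value.
Only (High, Value) has each player best-responding; Nash payoffs (9, 9).
Firm A earns 9 sequentially versus 9 at the Nash outcome: unchanged.

unchanged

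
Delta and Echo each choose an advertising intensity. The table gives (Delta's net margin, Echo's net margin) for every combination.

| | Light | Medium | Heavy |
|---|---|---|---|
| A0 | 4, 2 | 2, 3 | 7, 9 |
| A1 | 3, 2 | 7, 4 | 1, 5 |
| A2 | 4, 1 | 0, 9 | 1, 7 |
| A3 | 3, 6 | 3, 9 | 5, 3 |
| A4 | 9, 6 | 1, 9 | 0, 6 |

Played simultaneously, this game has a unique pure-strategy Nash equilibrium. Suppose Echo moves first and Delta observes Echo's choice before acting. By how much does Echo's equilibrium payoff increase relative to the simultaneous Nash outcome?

0

Backward induction with Echo moving first.
- Light: Delta compares 4, 3, 4, 3, 9 and picks A4; Echo would get 6.
- Medium: Delta compares 2, 7, 0, 3, 1 and picks A1; Echo would get 4.
- Heavy: Delta compares 7, 1, 1, 5, 0 and picks A0; Echo would get 9.
Maximizing over 6, 4, 9, Echo chooses Heavy. Subgame-perfect outcome: (A0, Heavy) with payoffs (7, 9).
For the simultaneous game, intersect best replies.
Delta's best replies: Light→A4; Medium→A1; Heavy→A0.
Echo's best replies: A0→Heavy; A1→Heavy; A2→Medium; A3→Medium; A4→Medium.
The unique mutual best reply is (A0, Heavy), giving (7, 9).
Echo's commitment gain: 9 − 9 = 0.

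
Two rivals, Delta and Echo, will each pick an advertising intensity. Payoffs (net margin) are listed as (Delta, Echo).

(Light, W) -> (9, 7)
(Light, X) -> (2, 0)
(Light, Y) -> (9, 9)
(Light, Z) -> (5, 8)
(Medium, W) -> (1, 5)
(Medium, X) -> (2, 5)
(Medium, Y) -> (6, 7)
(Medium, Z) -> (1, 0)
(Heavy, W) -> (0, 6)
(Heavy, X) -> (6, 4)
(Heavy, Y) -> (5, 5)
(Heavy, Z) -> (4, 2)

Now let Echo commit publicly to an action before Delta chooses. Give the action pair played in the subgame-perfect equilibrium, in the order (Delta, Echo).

(Light, Y)

Work backward from Delta's decision.
- W → Delta plays Light (best of 9, 1, 0); Echo gets 7.
- X → Delta plays Heavy (best of 2, 2, 6); Echo gets 4.
- Y → Delta plays Light (best of 9, 6, 5); Echo gets 9.
- Z → Delta plays Light (best of 5, 1, 4); Echo gets 8.
Maximizing over 7, 4, 9, 8, Echo chooses Y. Subgame-perfect outcome: (Light, Y) with payoffs (9, 9).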